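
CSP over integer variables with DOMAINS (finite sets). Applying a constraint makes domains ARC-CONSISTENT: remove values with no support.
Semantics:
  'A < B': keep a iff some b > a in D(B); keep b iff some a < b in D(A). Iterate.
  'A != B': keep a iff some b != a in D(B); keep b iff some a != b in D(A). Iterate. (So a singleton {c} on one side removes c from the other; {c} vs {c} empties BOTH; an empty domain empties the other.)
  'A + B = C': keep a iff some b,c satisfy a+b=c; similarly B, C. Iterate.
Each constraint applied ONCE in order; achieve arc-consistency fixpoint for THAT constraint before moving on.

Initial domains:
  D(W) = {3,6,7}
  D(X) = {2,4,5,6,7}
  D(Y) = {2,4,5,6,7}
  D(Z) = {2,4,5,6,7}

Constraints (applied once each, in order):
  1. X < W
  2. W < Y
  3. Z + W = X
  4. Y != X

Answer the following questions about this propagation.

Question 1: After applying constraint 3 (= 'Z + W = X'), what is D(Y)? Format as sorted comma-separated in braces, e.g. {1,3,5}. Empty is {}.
Answer: {4,5,6,7}

Derivation:
Constraint 1 (X < W) on D(X)={2,4,5,6,7} D(W)={3,6,7}: X {2,4,5,6,7}->{2,4,5,6}
Constraint 2 (W < Y) on D(W)={3,6,7} D(Y)={2,4,5,6,7}: W {3,6,7}->{3,6}; Y {2,4,5,6,7}->{4,5,6,7}
Constraint 3 (Z + W = X) on D(Z)={2,4,5,6,7} D(W)={3,6} D(X)={2,4,5,6}: Z {2,4,5,6,7}->{2}; W {3,6}->{3}; X {2,4,5,6}->{5}
So after constraint 3: D(Y) = {4,5,6,7}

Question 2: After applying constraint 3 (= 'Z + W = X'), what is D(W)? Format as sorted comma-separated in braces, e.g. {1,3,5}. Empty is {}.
Answer: {3}

Derivation:
Constraint 1 (X < W) on D(X)={2,4,5,6,7} D(W)={3,6,7}: X {2,4,5,6,7}->{2,4,5,6}
Constraint 2 (W < Y) on D(W)={3,6,7} D(Y)={2,4,5,6,7}: W {3,6,7}->{3,6}; Y {2,4,5,6,7}->{4,5,6,7}
Constraint 3 (Z + W = X) on D(Z)={2,4,5,6,7} D(W)={3,6} D(X)={2,4,5,6}: Z {2,4,5,6,7}->{2}; W {3,6}->{3}; X {2,4,5,6}->{5}
So after constraint 3: D(W) = {3}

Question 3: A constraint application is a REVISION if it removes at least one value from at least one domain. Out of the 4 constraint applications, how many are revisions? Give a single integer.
Constraint 1 (X < W) on D(X)={2,4,5,6,7} D(W)={3,6,7}: X {2,4,5,6,7}->{2,4,5,6} => REVISION
Constraint 2 (W < Y) on D(W)={3,6,7} D(Y)={2,4,5,6,7}: W {3,6,7}->{3,6}; Y {2,4,5,6,7}->{4,5,6,7} => REVISION
Constraint 3 (Z + W = X) on D(Z)={2,4,5,6,7} D(W)={3,6} D(X)={2,4,5,6}: Z {2,4,5,6,7}->{2}; W {3,6}->{3}; X {2,4,5,6}->{5} => REVISION
Constraint 4 (Y != X) on D(Y)={4,5,6,7} D(X)={5}: Y {4,5,6,7}->{4,6,7} => REVISION
Total revisions = 4

Answer: 4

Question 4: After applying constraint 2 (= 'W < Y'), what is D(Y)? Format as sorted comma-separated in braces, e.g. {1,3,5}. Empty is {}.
Answer: {4,5,6,7}

Derivation:
Constraint 1 (X < W) on D(X)={2,4,5,6,7} D(W)={3,6,7}: X {2,4,5,6,7}->{2,4,5,6}
Constraint 2 (W < Y) on D(W)={3,6,7} D(Y)={2,4,5,6,7}: W {3,6,7}->{3,6}; Y {2,4,5,6,7}->{4,5,6,7}
So after constraint 2: D(Y) = {4,5,6,7}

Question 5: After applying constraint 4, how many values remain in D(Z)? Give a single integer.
Answer: 1

Derivation:
Constraint 1 (X < W) on D(X)={2,4,5,6,7} D(W)={3,6,7}: X {2,4,5,6,7}->{2,4,5,6}
Constraint 2 (W < Y) on D(W)={3,6,7} D(Y)={2,4,5,6,7}: W {3,6,7}->{3,6}; Y {2,4,5,6,7}->{4,5,6,7}
Constraint 3 (Z + W = X) on D(Z)={2,4,5,6,7} D(W)={3,6} D(X)={2,4,5,6}: Z {2,4,5,6,7}->{2}; W {3,6}->{3}; X {2,4,5,6}->{5}
Constraint 4 (Y != X) on D(Y)={4,5,6,7} D(X)={5}: Y {4,5,6,7}->{4,6,7}
So after constraint 4: D(Z)={2}, size = 1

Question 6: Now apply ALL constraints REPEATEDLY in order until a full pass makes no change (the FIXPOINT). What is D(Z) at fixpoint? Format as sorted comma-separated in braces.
pass 0 (initial): D(Z)={2,4,5,6,7}
pass 1: W {3,6,7}->{3}; X {2,4,5,6,7}->{5}; Y {2,4,5,6,7}->{4,6,7}; Z {2,4,5,6,7}->{2}
pass 2: W {3}->{}; X {5}->{}; Y {4,6,7}->{}; Z {2}->{}
pass 3: no change
Fixpoint after 3 passes: D(Z) = {}

Answer: {}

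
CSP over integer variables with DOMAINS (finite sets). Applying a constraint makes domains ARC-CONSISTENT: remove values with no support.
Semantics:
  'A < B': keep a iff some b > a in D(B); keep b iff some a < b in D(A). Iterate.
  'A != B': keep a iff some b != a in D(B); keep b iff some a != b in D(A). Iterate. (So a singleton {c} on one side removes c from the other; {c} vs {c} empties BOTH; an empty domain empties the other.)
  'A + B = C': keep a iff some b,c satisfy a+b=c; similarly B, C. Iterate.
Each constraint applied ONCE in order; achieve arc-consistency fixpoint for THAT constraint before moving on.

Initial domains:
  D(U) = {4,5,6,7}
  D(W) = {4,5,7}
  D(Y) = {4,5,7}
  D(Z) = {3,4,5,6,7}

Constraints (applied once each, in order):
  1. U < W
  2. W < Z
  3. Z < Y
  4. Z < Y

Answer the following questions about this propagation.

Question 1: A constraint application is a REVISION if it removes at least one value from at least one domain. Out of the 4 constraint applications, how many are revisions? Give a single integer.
Answer: 3

Derivation:
Constraint 1 (U < W) on D(U)={4,5,6,7} D(W)={4,5,7}: U {4,5,6,7}->{4,5,6}; W {4,5,7}->{5,7} => REVISION
Constraint 2 (W < Z) on D(W)={5,7} D(Z)={3,4,5,6,7}: W {5,7}->{5}; Z {3,4,5,6,7}->{6,7} => REVISION
Constraint 3 (Z < Y) on D(Z)={6,7} D(Y)={4,5,7}: Z {6,7}->{6}; Y {4,5,7}->{7} => REVISION
Constraint 4 (Z < Y) on D(Z)={6} D(Y)={7}: no change => not a revision
Total revisions = 3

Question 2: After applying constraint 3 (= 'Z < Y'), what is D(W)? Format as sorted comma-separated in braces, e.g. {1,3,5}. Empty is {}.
Constraint 1 (U < W) on D(U)={4,5,6,7} D(W)={4,5,7}: U {4,5,6,7}->{4,5,6}; W {4,5,7}->{5,7}
Constraint 2 (W < Z) on D(W)={5,7} D(Z)={3,4,5,6,7}: W {5,7}->{5}; Z {3,4,5,6,7}->{6,7}
Constraint 3 (Z < Y) on D(Z)={6,7} D(Y)={4,5,7}: Z {6,7}->{6}; Y {4,5,7}->{7}
So after constraint 3: D(W) = {5}

Answer: {5}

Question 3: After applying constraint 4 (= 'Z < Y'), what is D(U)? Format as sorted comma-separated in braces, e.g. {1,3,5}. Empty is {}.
Answer: {4,5,6}

Derivation:
Constraint 1 (U < W) on D(U)={4,5,6,7} D(W)={4,5,7}: U {4,5,6,7}->{4,5,6}; W {4,5,7}->{5,7}
Constraint 2 (W < Z) on D(W)={5,7} D(Z)={3,4,5,6,7}: W {5,7}->{5}; Z {3,4,5,6,7}->{6,7}
Constraint 3 (Z < Y) on D(Z)={6,7} D(Y)={4,5,7}: Z {6,7}->{6}; Y {4,5,7}->{7}
Constraint 4 (Z < Y) on D(Z)={6} D(Y)={7}: no change
So after constraint 4: D(U) = {4,5,6}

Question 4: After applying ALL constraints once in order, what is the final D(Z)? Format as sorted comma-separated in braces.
Answer: {6}

Derivation:
Constraint 1 (U < W) on D(U)={4,5,6,7} D(W)={4,5,7}: U {4,5,6,7}->{4,5,6}; W {4,5,7}->{5,7}
Constraint 2 (W < Z) on D(W)={5,7} D(Z)={3,4,5,6,7}: W {5,7}->{5}; Z {3,4,5,6,7}->{6,7}
Constraint 3 (Z < Y) on D(Z)={6,7} D(Y)={4,5,7}: Z {6,7}->{6}; Y {4,5,7}->{7}
Constraint 4 (Z < Y) on D(Z)={6} D(Y)={7}: no change
So after all 4 constraints: D(Z) = {6}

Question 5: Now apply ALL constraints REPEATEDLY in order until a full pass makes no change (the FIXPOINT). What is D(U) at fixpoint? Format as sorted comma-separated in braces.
Answer: {4}

Derivation:
pass 0 (initial): D(U)={4,5,6,7}
pass 1: U {4,5,6,7}->{4,5,6}; W {4,5,7}->{5}; Y {4,5,7}->{7}; Z {3,4,5,6,7}->{6}
pass 2: U {4,5,6}->{4}
pass 3: no change
Fixpoint after 3 passes: D(U) = {4}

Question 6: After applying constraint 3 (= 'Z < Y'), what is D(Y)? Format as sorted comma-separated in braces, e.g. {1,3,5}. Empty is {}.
Answer: {7}

Derivation:
Constraint 1 (U < W) on D(U)={4,5,6,7} D(W)={4,5,7}: U {4,5,6,7}->{4,5,6}; W {4,5,7}->{5,7}
Constraint 2 (W < Z) on D(W)={5,7} D(Z)={3,4,5,6,7}: W {5,7}->{5}; Z {3,4,5,6,7}->{6,7}
Constraint 3 (Z < Y) on D(Z)={6,7} D(Y)={4,5,7}: Z {6,7}->{6}; Y {4,5,7}->{7}
So after constraint 3: D(Y) = {7}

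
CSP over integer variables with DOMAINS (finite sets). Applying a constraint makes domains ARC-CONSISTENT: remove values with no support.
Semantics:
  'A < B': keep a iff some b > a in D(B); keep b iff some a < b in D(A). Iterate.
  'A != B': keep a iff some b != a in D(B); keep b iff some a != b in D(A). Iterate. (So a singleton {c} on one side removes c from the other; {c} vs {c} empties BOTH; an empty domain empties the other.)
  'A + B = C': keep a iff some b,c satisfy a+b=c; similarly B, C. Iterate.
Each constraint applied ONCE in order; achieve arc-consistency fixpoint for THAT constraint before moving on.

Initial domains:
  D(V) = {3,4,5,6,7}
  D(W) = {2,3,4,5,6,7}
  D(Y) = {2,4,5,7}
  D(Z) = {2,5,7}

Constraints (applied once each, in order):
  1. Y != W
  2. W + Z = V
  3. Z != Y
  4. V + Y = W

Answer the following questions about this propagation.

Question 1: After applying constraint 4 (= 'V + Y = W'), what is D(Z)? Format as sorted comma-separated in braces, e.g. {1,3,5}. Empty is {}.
Answer: {2,5}

Derivation:
Constraint 1 (Y != W) on D(Y)={2,4,5,7} D(W)={2,3,4,5,6,7}: no change
Constraint 2 (W + Z = V) on D(W)={2,3,4,5,6,7} D(Z)={2,5,7} D(V)={3,4,5,6,7}: W {2,3,4,5,6,7}->{2,3,4,5}; Z {2,5,7}->{2,5}; V {3,4,5,6,7}->{4,5,6,7}
Constraint 3 (Z != Y) on D(Z)={2,5} D(Y)={2,4,5,7}: no change
Constraint 4 (V + Y = W) on D(V)={4,5,6,7} D(Y)={2,4,5,7} D(W)={2,3,4,5}: V {4,5,6,7}->{}; Y {2,4,5,7}->{}; W {2,3,4,5}->{}
So after constraint 4: D(Z) = {2,5}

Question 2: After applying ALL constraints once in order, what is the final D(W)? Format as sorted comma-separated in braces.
Answer: {}

Derivation:
Constraint 1 (Y != W) on D(Y)={2,4,5,7} D(W)={2,3,4,5,6,7}: no change
Constraint 2 (W + Z = V) on D(W)={2,3,4,5,6,7} D(Z)={2,5,7} D(V)={3,4,5,6,7}: W {2,3,4,5,6,7}->{2,3,4,5}; Z {2,5,7}->{2,5}; V {3,4,5,6,7}->{4,5,6,7}
Constraint 3 (Z != Y) on D(Z)={2,5} D(Y)={2,4,5,7}: no change
Constraint 4 (V + Y = W) on D(V)={4,5,6,7} D(Y)={2,4,5,7} D(W)={2,3,4,5}: V {4,5,6,7}->{}; Y {2,4,5,7}->{}; W {2,3,4,5}->{}
So after all 4 constraints: D(W) = {}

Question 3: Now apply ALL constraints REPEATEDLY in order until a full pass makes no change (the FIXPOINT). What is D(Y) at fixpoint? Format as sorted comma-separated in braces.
Answer: {}

Derivation:
pass 0 (initial): D(Y)={2,4,5,7}
pass 1: V {3,4,5,6,7}->{}; W {2,3,4,5,6,7}->{}; Y {2,4,5,7}->{}; Z {2,5,7}->{2,5}
pass 2: Z {2,5}->{}
pass 3: no change
Fixpoint after 3 passes: D(Y) = {}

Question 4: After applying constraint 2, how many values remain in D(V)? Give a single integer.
Constraint 1 (Y != W) on D(Y)={2,4,5,7} D(W)={2,3,4,5,6,7}: no change
Constraint 2 (W + Z = V) on D(W)={2,3,4,5,6,7} D(Z)={2,5,7} D(V)={3,4,5,6,7}: W {2,3,4,5,6,7}->{2,3,4,5}; Z {2,5,7}->{2,5}; V {3,4,5,6,7}->{4,5,6,7}
So after constraint 2: D(V)={4,5,6,7}, size = 4

Answer: 4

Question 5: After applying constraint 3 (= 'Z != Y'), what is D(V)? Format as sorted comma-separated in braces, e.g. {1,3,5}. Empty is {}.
Answer: {4,5,6,7}

Derivation:
Constraint 1 (Y != W) on D(Y)={2,4,5,7} D(W)={2,3,4,5,6,7}: no change
Constraint 2 (W + Z = V) on D(W)={2,3,4,5,6,7} D(Z)={2,5,7} D(V)={3,4,5,6,7}: W {2,3,4,5,6,7}->{2,3,4,5}; Z {2,5,7}->{2,5}; V {3,4,5,6,7}->{4,5,6,7}
Constraint 3 (Z != Y) on D(Z)={2,5} D(Y)={2,4,5,7}: no change
So after constraint 3: D(V) = {4,5,6,7}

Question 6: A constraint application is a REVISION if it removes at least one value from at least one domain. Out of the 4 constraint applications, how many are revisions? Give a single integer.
Constraint 1 (Y != W) on D(Y)={2,4,5,7} D(W)={2,3,4,5,6,7}: no change => not a revision
Constraint 2 (W + Z = V) on D(W)={2,3,4,5,6,7} D(Z)={2,5,7} D(V)={3,4,5,6,7}: W {2,3,4,5,6,7}->{2,3,4,5}; Z {2,5,7}->{2,5}; V {3,4,5,6,7}->{4,5,6,7} => REVISION
Constraint 3 (Z != Y) on D(Z)={2,5} D(Y)={2,4,5,7}: no change => not a revision
Constraint 4 (V + Y = W) on D(V)={4,5,6,7} D(Y)={2,4,5,7} D(W)={2,3,4,5}: V {4,5,6,7}->{}; Y {2,4,5,7}->{}; W {2,3,4,5}->{} => REVISION
Total revisions = 2

Answer: 2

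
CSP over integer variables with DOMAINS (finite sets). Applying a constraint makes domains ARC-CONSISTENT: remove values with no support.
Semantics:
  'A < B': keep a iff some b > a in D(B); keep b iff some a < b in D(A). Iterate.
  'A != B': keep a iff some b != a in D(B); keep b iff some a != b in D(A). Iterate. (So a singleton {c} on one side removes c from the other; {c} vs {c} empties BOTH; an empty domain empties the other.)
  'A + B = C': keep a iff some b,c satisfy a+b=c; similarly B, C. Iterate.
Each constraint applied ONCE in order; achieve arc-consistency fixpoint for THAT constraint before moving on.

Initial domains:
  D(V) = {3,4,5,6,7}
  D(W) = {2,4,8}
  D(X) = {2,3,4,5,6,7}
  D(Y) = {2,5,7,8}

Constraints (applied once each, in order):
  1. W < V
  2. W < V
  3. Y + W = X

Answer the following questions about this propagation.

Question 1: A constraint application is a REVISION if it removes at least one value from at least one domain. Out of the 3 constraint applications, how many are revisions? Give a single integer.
Constraint 1 (W < V) on D(W)={2,4,8} D(V)={3,4,5,6,7}: W {2,4,8}->{2,4} => REVISION
Constraint 2 (W < V) on D(W)={2,4} D(V)={3,4,5,6,7}: no change => not a revision
Constraint 3 (Y + W = X) on D(Y)={2,5,7,8} D(W)={2,4} D(X)={2,3,4,5,6,7}: Y {2,5,7,8}->{2,5}; X {2,3,4,5,6,7}->{4,6,7} => REVISION
Total revisions = 2

Answer: 2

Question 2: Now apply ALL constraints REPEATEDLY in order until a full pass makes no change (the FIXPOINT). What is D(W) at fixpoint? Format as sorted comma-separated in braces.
Answer: {2,4}

Derivation:
pass 0 (initial): D(W)={2,4,8}
pass 1: W {2,4,8}->{2,4}; X {2,3,4,5,6,7}->{4,6,7}; Y {2,5,7,8}->{2,5}
pass 2: no change
Fixpoint after 2 passes: D(W) = {2,4}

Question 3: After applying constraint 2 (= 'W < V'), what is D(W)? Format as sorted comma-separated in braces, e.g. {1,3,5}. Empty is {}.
Answer: {2,4}

Derivation:
Constraint 1 (W < V) on D(W)={2,4,8} D(V)={3,4,5,6,7}: W {2,4,8}->{2,4}
Constraint 2 (W < V) on D(W)={2,4} D(V)={3,4,5,6,7}: no change
So after constraint 2: D(W) = {2,4}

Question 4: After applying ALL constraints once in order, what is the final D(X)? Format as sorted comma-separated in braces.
Constraint 1 (W < V) on D(W)={2,4,8} D(V)={3,4,5,6,7}: W {2,4,8}->{2,4}
Constraint 2 (W < V) on D(W)={2,4} D(V)={3,4,5,6,7}: no change
Constraint 3 (Y + W = X) on D(Y)={2,5,7,8} D(W)={2,4} D(X)={2,3,4,5,6,7}: Y {2,5,7,8}->{2,5}; X {2,3,4,5,6,7}->{4,6,7}
So after all 3 constraints: D(X) = {4,6,7}

Answer: {4,6,7}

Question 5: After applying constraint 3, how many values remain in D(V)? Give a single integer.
Constraint 1 (W < V) on D(W)={2,4,8} D(V)={3,4,5,6,7}: W {2,4,8}->{2,4}
Constraint 2 (W < V) on D(W)={2,4} D(V)={3,4,5,6,7}: no change
Constraint 3 (Y + W = X) on D(Y)={2,5,7,8} D(W)={2,4} D(X)={2,3,4,5,6,7}: Y {2,5,7,8}->{2,5}; X {2,3,4,5,6,7}->{4,6,7}
So after constraint 3: D(V)={3,4,5,6,7}, size = 5

Answer: 5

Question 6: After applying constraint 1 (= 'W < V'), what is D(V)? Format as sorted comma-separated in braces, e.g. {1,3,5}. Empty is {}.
Answer: {3,4,5,6,7}

Derivation:
Constraint 1 (W < V) on D(W)={2,4,8} D(V)={3,4,5,6,7}: W {2,4,8}->{2,4}
So after constraint 1: D(V) = {3,4,5,6,7}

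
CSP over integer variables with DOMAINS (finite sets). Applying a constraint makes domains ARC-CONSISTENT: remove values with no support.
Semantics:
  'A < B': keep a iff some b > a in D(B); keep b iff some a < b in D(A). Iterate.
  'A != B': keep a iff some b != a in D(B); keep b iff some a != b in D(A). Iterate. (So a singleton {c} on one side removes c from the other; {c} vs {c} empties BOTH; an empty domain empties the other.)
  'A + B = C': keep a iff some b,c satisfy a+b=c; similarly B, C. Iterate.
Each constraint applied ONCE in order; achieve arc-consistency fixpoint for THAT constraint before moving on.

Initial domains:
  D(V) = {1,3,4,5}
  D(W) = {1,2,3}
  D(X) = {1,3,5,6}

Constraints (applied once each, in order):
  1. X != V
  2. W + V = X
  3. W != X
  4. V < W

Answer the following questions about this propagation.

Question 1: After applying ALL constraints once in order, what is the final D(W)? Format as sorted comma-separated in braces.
Answer: {2,3}

Derivation:
Constraint 1 (X != V) on D(X)={1,3,5,6} D(V)={1,3,4,5}: no change
Constraint 2 (W + V = X) on D(W)={1,2,3} D(V)={1,3,4,5} D(X)={1,3,5,6}: X {1,3,5,6}->{3,5,6}
Constraint 3 (W != X) on D(W)={1,2,3} D(X)={3,5,6}: no change
Constraint 4 (V < W) on D(V)={1,3,4,5} D(W)={1,2,3}: V {1,3,4,5}->{1}; W {1,2,3}->{2,3}
So after all 4 constraints: D(W) = {2,3}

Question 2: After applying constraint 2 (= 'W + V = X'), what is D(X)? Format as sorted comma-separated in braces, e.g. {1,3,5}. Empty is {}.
Constraint 1 (X != V) on D(X)={1,3,5,6} D(V)={1,3,4,5}: no change
Constraint 2 (W + V = X) on D(W)={1,2,3} D(V)={1,3,4,5} D(X)={1,3,5,6}: X {1,3,5,6}->{3,5,6}
So after constraint 2: D(X) = {3,5,6}

Answer: {3,5,6}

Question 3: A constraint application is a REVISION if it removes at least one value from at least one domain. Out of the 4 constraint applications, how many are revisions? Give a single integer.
Answer: 2

Derivation:
Constraint 1 (X != V) on D(X)={1,3,5,6} D(V)={1,3,4,5}: no change => not a revision
Constraint 2 (W + V = X) on D(W)={1,2,3} D(V)={1,3,4,5} D(X)={1,3,5,6}: X {1,3,5,6}->{3,5,6} => REVISION
Constraint 3 (W != X) on D(W)={1,2,3} D(X)={3,5,6}: no change => not a revision
Constraint 4 (V < W) on D(V)={1,3,4,5} D(W)={1,2,3}: V {1,3,4,5}->{1}; W {1,2,3}->{2,3} => REVISION
Total revisions = 2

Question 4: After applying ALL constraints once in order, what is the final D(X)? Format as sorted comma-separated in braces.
Answer: {3,5,6}

Derivation:
Constraint 1 (X != V) on D(X)={1,3,5,6} D(V)={1,3,4,5}: no change
Constraint 2 (W + V = X) on D(W)={1,2,3} D(V)={1,3,4,5} D(X)={1,3,5,6}: X {1,3,5,6}->{3,5,6}
Constraint 3 (W != X) on D(W)={1,2,3} D(X)={3,5,6}: no change
Constraint 4 (V < W) on D(V)={1,3,4,5} D(W)={1,2,3}: V {1,3,4,5}->{1}; W {1,2,3}->{2,3}
So after all 4 constraints: D(X) = {3,5,6}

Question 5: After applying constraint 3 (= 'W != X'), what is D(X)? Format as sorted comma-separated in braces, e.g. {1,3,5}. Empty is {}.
Constraint 1 (X != V) on D(X)={1,3,5,6} D(V)={1,3,4,5}: no change
Constraint 2 (W + V = X) on D(W)={1,2,3} D(V)={1,3,4,5} D(X)={1,3,5,6}: X {1,3,5,6}->{3,5,6}
Constraint 3 (W != X) on D(W)={1,2,3} D(X)={3,5,6}: no change
So after constraint 3: D(X) = {3,5,6}

Answer: {3,5,6}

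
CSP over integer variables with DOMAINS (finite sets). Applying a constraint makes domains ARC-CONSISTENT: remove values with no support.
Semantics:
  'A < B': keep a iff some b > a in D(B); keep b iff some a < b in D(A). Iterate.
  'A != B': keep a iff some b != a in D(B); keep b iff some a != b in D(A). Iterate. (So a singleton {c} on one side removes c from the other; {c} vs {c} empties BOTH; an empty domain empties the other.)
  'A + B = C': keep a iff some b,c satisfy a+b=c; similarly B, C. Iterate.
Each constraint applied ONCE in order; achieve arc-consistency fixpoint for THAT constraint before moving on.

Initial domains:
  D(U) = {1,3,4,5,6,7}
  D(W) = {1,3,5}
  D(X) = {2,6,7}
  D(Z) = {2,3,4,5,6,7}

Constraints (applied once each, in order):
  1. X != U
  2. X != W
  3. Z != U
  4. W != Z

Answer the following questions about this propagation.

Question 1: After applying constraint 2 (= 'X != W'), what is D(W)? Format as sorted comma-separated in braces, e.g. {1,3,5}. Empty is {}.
Answer: {1,3,5}

Derivation:
Constraint 1 (X != U) on D(X)={2,6,7} D(U)={1,3,4,5,6,7}: no change
Constraint 2 (X != W) on D(X)={2,6,7} D(W)={1,3,5}: no change
So after constraint 2: D(W) = {1,3,5}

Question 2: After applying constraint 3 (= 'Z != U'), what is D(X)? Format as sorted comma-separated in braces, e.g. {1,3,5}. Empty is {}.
Answer: {2,6,7}

Derivation:
Constraint 1 (X != U) on D(X)={2,6,7} D(U)={1,3,4,5,6,7}: no change
Constraint 2 (X != W) on D(X)={2,6,7} D(W)={1,3,5}: no change
Constraint 3 (Z != U) on D(Z)={2,3,4,5,6,7} D(U)={1,3,4,5,6,7}: no change
So after constraint 3: D(X) = {2,6,7}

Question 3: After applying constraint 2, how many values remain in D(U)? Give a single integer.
Answer: 6

Derivation:
Constraint 1 (X != U) on D(X)={2,6,7} D(U)={1,3,4,5,6,7}: no change
Constraint 2 (X != W) on D(X)={2,6,7} D(W)={1,3,5}: no change
So after constraint 2: D(U)={1,3,4,5,6,7}, size = 6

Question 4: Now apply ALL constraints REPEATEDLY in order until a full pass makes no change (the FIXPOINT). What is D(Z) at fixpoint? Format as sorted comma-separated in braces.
pass 0 (initial): D(Z)={2,3,4,5,6,7}
pass 1: no change
Fixpoint after 1 passes: D(Z) = {2,3,4,5,6,7}

Answer: {2,3,4,5,6,7}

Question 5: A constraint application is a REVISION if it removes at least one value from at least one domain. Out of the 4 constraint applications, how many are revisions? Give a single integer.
Constraint 1 (X != U) on D(X)={2,6,7} D(U)={1,3,4,5,6,7}: no change => not a revision
Constraint 2 (X != W) on D(X)={2,6,7} D(W)={1,3,5}: no change => not a revision
Constraint 3 (Z != U) on D(Z)={2,3,4,5,6,7} D(U)={1,3,4,5,6,7}: no change => not a revision
Constraint 4 (W != Z) on D(W)={1,3,5} D(Z)={2,3,4,5,6,7}: no change => not a revision
Total revisions = 0

Answer: 0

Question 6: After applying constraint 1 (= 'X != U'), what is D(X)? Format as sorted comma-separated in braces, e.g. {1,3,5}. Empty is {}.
Answer: {2,6,7}

Derivation:
Constraint 1 (X != U) on D(X)={2,6,7} D(U)={1,3,4,5,6,7}: no change
So after constraint 1: D(X) = {2,6,7}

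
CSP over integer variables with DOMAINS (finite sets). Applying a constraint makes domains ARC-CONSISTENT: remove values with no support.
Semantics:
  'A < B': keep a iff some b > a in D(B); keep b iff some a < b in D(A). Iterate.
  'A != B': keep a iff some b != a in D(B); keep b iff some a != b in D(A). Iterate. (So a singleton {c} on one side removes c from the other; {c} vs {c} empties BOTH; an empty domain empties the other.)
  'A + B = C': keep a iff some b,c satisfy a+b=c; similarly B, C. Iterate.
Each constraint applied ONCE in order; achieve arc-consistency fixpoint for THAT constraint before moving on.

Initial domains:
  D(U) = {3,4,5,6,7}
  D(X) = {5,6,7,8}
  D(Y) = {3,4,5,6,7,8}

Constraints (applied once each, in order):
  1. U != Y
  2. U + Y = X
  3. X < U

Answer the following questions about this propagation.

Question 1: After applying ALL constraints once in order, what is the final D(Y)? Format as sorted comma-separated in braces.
Constraint 1 (U != Y) on D(U)={3,4,5,6,7} D(Y)={3,4,5,6,7,8}: no change
Constraint 2 (U + Y = X) on D(U)={3,4,5,6,7} D(Y)={3,4,5,6,7,8} D(X)={5,6,7,8}: U {3,4,5,6,7}->{3,4,5}; Y {3,4,5,6,7,8}->{3,4,5}; X {5,6,7,8}->{6,7,8}
Constraint 3 (X < U) on D(X)={6,7,8} D(U)={3,4,5}: X {6,7,8}->{}; U {3,4,5}->{}
So after all 3 constraints: D(Y) = {3,4,5}

Answer: {3,4,5}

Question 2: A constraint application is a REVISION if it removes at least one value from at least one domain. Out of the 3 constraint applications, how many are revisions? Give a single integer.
Constraint 1 (U != Y) on D(U)={3,4,5,6,7} D(Y)={3,4,5,6,7,8}: no change => not a revision
Constraint 2 (U + Y = X) on D(U)={3,4,5,6,7} D(Y)={3,4,5,6,7,8} D(X)={5,6,7,8}: U {3,4,5,6,7}->{3,4,5}; Y {3,4,5,6,7,8}->{3,4,5}; X {5,6,7,8}->{6,7,8} => REVISION
Constraint 3 (X < U) on D(X)={6,7,8} D(U)={3,4,5}: X {6,7,8}->{}; U {3,4,5}->{} => REVISION
Total revisions = 2

Answer: 2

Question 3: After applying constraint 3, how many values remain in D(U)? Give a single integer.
Constraint 1 (U != Y) on D(U)={3,4,5,6,7} D(Y)={3,4,5,6,7,8}: no change
Constraint 2 (U + Y = X) on D(U)={3,4,5,6,7} D(Y)={3,4,5,6,7,8} D(X)={5,6,7,8}: U {3,4,5,6,7}->{3,4,5}; Y {3,4,5,6,7,8}->{3,4,5}; X {5,6,7,8}->{6,7,8}
Constraint 3 (X < U) on D(X)={6,7,8} D(U)={3,4,5}: X {6,7,8}->{}; U {3,4,5}->{}
So after constraint 3: D(U)={}, size = 0

Answer: 0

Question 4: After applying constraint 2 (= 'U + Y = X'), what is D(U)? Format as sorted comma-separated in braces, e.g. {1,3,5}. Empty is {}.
Answer: {3,4,5}

Derivation:
Constraint 1 (U != Y) on D(U)={3,4,5,6,7} D(Y)={3,4,5,6,7,8}: no change
Constraint 2 (U + Y = X) on D(U)={3,4,5,6,7} D(Y)={3,4,5,6,7,8} D(X)={5,6,7,8}: U {3,4,5,6,7}->{3,4,5}; Y {3,4,5,6,7,8}->{3,4,5}; X {5,6,7,8}->{6,7,8}
So after constraint 2: D(U) = {3,4,5}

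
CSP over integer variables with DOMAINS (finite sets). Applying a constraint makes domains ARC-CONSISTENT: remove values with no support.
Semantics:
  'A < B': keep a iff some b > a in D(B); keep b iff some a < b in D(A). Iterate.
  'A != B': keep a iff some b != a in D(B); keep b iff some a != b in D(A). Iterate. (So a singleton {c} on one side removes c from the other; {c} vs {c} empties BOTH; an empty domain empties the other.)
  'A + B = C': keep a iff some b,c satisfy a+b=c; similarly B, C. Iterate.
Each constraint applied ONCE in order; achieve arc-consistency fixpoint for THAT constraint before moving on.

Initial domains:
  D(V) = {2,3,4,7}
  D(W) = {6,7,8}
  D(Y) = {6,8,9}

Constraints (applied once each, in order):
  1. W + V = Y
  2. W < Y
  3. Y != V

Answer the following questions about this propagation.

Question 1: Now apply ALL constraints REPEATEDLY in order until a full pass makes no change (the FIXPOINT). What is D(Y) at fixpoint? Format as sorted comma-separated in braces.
pass 0 (initial): D(Y)={6,8,9}
pass 1: V {2,3,4,7}->{2,3}; W {6,7,8}->{6,7}; Y {6,8,9}->{8,9}
pass 2: no change
Fixpoint after 2 passes: D(Y) = {8,9}

Answer: {8,9}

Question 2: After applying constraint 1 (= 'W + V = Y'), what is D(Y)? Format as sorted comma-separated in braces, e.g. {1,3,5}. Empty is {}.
Constraint 1 (W + V = Y) on D(W)={6,7,8} D(V)={2,3,4,7} D(Y)={6,8,9}: W {6,7,8}->{6,7}; V {2,3,4,7}->{2,3}; Y {6,8,9}->{8,9}
So after constraint 1: D(Y) = {8,9}

Answer: {8,9}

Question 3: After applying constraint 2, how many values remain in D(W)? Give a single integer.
Answer: 2

Derivation:
Constraint 1 (W + V = Y) on D(W)={6,7,8} D(V)={2,3,4,7} D(Y)={6,8,9}: W {6,7,8}->{6,7}; V {2,3,4,7}->{2,3}; Y {6,8,9}->{8,9}
Constraint 2 (W < Y) on D(W)={6,7} D(Y)={8,9}: no change
So after constraint 2: D(W)={6,7}, size = 2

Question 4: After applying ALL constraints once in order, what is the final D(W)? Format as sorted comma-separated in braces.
Constraint 1 (W + V = Y) on D(W)={6,7,8} D(V)={2,3,4,7} D(Y)={6,8,9}: W {6,7,8}->{6,7}; V {2,3,4,7}->{2,3}; Y {6,8,9}->{8,9}
Constraint 2 (W < Y) on D(W)={6,7} D(Y)={8,9}: no change
Constraint 3 (Y != V) on D(Y)={8,9} D(V)={2,3}: no change
So after all 3 constraints: D(W) = {6,7}

Answer: {6,7}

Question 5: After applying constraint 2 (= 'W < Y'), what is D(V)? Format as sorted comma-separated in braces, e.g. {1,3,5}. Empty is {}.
Answer: {2,3}

Derivation:
Constraint 1 (W + V = Y) on D(W)={6,7,8} D(V)={2,3,4,7} D(Y)={6,8,9}: W {6,7,8}->{6,7}; V {2,3,4,7}->{2,3}; Y {6,8,9}->{8,9}
Constraint 2 (W < Y) on D(W)={6,7} D(Y)={8,9}: no change
So after constraint 2: D(V) = {2,3}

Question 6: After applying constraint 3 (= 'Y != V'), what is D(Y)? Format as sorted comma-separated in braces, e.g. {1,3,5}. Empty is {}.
Constraint 1 (W + V = Y) on D(W)={6,7,8} D(V)={2,3,4,7} D(Y)={6,8,9}: W {6,7,8}->{6,7}; V {2,3,4,7}->{2,3}; Y {6,8,9}->{8,9}
Constraint 2 (W < Y) on D(W)={6,7} D(Y)={8,9}: no change
Constraint 3 (Y != V) on D(Y)={8,9} D(V)={2,3}: no change
So after constraint 3: D(Y) = {8,9}

Answer: {8,9}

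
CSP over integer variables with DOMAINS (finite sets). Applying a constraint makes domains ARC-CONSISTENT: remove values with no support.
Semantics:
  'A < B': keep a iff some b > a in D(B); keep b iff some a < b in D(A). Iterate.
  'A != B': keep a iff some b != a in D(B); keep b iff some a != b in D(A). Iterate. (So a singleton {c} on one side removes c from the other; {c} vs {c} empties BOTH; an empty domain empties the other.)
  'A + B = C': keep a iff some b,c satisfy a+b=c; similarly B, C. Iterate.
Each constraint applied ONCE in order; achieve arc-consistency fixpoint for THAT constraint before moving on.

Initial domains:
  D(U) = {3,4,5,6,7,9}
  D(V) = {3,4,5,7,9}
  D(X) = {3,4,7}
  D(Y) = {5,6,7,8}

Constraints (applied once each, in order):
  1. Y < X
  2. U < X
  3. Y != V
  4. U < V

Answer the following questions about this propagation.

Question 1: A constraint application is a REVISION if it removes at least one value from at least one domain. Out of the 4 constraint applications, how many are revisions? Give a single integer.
Answer: 3

Derivation:
Constraint 1 (Y < X) on D(Y)={5,6,7,8} D(X)={3,4,7}: Y {5,6,7,8}->{5,6}; X {3,4,7}->{7} => REVISION
Constraint 2 (U < X) on D(U)={3,4,5,6,7,9} D(X)={7}: U {3,4,5,6,7,9}->{3,4,5,6} => REVISION
Constraint 3 (Y != V) on D(Y)={5,6} D(V)={3,4,5,7,9}: no change => not a revision
Constraint 4 (U < V) on D(U)={3,4,5,6} D(V)={3,4,5,7,9}: V {3,4,5,7,9}->{4,5,7,9} => REVISION
Total revisions = 3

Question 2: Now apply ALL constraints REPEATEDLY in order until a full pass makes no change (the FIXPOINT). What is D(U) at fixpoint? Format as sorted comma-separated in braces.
Answer: {3,4,5,6}

Derivation:
pass 0 (initial): D(U)={3,4,5,6,7,9}
pass 1: U {3,4,5,6,7,9}->{3,4,5,6}; V {3,4,5,7,9}->{4,5,7,9}; X {3,4,7}->{7}; Y {5,6,7,8}->{5,6}
pass 2: no change
Fixpoint after 2 passes: D(U) = {3,4,5,6}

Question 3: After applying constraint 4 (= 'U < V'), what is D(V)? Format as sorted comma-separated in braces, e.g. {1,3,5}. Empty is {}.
Constraint 1 (Y < X) on D(Y)={5,6,7,8} D(X)={3,4,7}: Y {5,6,7,8}->{5,6}; X {3,4,7}->{7}
Constraint 2 (U < X) on D(U)={3,4,5,6,7,9} D(X)={7}: U {3,4,5,6,7,9}->{3,4,5,6}
Constraint 3 (Y != V) on D(Y)={5,6} D(V)={3,4,5,7,9}: no change
Constraint 4 (U < V) on D(U)={3,4,5,6} D(V)={3,4,5,7,9}: V {3,4,5,7,9}->{4,5,7,9}
So after constraint 4: D(V) = {4,5,7,9}

Answer: {4,5,7,9}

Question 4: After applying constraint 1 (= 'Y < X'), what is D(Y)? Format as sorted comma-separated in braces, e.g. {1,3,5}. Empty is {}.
Constraint 1 (Y < X) on D(Y)={5,6,7,8} D(X)={3,4,7}: Y {5,6,7,8}->{5,6}; X {3,4,7}->{7}
So after constraint 1: D(Y) = {5,6}

Answer: {5,6}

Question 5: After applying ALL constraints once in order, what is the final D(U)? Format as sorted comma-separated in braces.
Answer: {3,4,5,6}

Derivation:
Constraint 1 (Y < X) on D(Y)={5,6,7,8} D(X)={3,4,7}: Y {5,6,7,8}->{5,6}; X {3,4,7}->{7}
Constraint 2 (U < X) on D(U)={3,4,5,6,7,9} D(X)={7}: U {3,4,5,6,7,9}->{3,4,5,6}
Constraint 3 (Y != V) on D(Y)={5,6} D(V)={3,4,5,7,9}: no change
Constraint 4 (U < V) on D(U)={3,4,5,6} D(V)={3,4,5,7,9}: V {3,4,5,7,9}->{4,5,7,9}
So after all 4 constraints: D(U) = {3,4,5,6}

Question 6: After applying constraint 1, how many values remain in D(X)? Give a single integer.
Constraint 1 (Y < X) on D(Y)={5,6,7,8} D(X)={3,4,7}: Y {5,6,7,8}->{5,6}; X {3,4,7}->{7}
So after constraint 1: D(X)={7}, size = 1

Answer: 1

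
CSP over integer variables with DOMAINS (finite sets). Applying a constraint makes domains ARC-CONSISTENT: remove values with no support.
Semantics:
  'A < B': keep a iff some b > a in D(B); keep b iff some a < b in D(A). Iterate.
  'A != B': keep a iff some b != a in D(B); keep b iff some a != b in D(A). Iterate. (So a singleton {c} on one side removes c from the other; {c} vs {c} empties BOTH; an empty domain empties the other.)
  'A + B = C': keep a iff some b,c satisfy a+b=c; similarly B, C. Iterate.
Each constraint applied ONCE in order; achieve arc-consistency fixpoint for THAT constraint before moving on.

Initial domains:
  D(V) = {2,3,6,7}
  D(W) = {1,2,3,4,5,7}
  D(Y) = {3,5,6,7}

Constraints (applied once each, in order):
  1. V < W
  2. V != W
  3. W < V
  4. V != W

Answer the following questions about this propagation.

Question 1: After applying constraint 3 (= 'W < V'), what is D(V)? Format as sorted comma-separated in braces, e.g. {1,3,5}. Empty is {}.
Answer: {6}

Derivation:
Constraint 1 (V < W) on D(V)={2,3,6,7} D(W)={1,2,3,4,5,7}: V {2,3,6,7}->{2,3,6}; W {1,2,3,4,5,7}->{3,4,5,7}
Constraint 2 (V != W) on D(V)={2,3,6} D(W)={3,4,5,7}: no change
Constraint 3 (W < V) on D(W)={3,4,5,7} D(V)={2,3,6}: W {3,4,5,7}->{3,4,5}; V {2,3,6}->{6}
So after constraint 3: D(V) = {6}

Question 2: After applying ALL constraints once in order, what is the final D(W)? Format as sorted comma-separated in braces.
Constraint 1 (V < W) on D(V)={2,3,6,7} D(W)={1,2,3,4,5,7}: V {2,3,6,7}->{2,3,6}; W {1,2,3,4,5,7}->{3,4,5,7}
Constraint 2 (V != W) on D(V)={2,3,6} D(W)={3,4,5,7}: no change
Constraint 3 (W < V) on D(W)={3,4,5,7} D(V)={2,3,6}: W {3,4,5,7}->{3,4,5}; V {2,3,6}->{6}
Constraint 4 (V != W) on D(V)={6} D(W)={3,4,5}: no change
So after all 4 constraints: D(W) = {3,4,5}

Answer: {3,4,5}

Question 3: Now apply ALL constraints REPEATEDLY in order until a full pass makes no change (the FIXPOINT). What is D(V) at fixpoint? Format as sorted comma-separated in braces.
pass 0 (initial): D(V)={2,3,6,7}
pass 1: V {2,3,6,7}->{6}; W {1,2,3,4,5,7}->{3,4,5}
pass 2: V {6}->{}; W {3,4,5}->{}
pass 3: no change
Fixpoint after 3 passes: D(V) = {}

Answer: {}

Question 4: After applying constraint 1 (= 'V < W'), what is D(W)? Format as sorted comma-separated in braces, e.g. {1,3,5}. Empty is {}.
Constraint 1 (V < W) on D(V)={2,3,6,7} D(W)={1,2,3,4,5,7}: V {2,3,6,7}->{2,3,6}; W {1,2,3,4,5,7}->{3,4,5,7}
So after constraint 1: D(W) = {3,4,5,7}

Answer: {3,4,5,7}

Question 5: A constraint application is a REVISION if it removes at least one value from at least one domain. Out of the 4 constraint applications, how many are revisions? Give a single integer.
Constraint 1 (V < W) on D(V)={2,3,6,7} D(W)={1,2,3,4,5,7}: V {2,3,6,7}->{2,3,6}; W {1,2,3,4,5,7}->{3,4,5,7} => REVISION
Constraint 2 (V != W) on D(V)={2,3,6} D(W)={3,4,5,7}: no change => not a revision
Constraint 3 (W < V) on D(W)={3,4,5,7} D(V)={2,3,6}: W {3,4,5,7}->{3,4,5}; V {2,3,6}->{6} => REVISION
Constraint 4 (V != W) on D(V)={6} D(W)={3,4,5}: no change => not a revision
Total revisions = 2

Answer: 2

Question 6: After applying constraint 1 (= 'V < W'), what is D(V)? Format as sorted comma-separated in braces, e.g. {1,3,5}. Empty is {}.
Constraint 1 (V < W) on D(V)={2,3,6,7} D(W)={1,2,3,4,5,7}: V {2,3,6,7}->{2,3,6}; W {1,2,3,4,5,7}->{3,4,5,7}
So after constraint 1: D(V) = {2,3,6}

Answer: {2,3,6}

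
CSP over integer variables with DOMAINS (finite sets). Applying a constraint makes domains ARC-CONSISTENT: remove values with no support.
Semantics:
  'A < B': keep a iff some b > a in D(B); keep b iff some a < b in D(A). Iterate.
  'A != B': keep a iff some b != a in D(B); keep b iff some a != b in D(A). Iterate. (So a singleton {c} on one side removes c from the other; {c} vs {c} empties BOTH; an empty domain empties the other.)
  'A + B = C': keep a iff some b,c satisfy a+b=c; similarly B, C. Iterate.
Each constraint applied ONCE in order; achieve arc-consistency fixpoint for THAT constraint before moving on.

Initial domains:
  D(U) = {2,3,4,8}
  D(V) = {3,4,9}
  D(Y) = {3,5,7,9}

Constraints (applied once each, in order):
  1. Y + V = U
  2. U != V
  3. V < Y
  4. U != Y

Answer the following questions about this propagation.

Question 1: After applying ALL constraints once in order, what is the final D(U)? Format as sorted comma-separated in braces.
Answer: {8}

Derivation:
Constraint 1 (Y + V = U) on D(Y)={3,5,7,9} D(V)={3,4,9} D(U)={2,3,4,8}: Y {3,5,7,9}->{5}; V {3,4,9}->{3}; U {2,3,4,8}->{8}
Constraint 2 (U != V) on D(U)={8} D(V)={3}: no change
Constraint 3 (V < Y) on D(V)={3} D(Y)={5}: no change
Constraint 4 (U != Y) on D(U)={8} D(Y)={5}: no change
So after all 4 constraints: D(U) = {8}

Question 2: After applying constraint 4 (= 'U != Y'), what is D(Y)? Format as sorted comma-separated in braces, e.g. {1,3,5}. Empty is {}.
Answer: {5}

Derivation:
Constraint 1 (Y + V = U) on D(Y)={3,5,7,9} D(V)={3,4,9} D(U)={2,3,4,8}: Y {3,5,7,9}->{5}; V {3,4,9}->{3}; U {2,3,4,8}->{8}
Constraint 2 (U != V) on D(U)={8} D(V)={3}: no change
Constraint 3 (V < Y) on D(V)={3} D(Y)={5}: no change
Constraint 4 (U != Y) on D(U)={8} D(Y)={5}: no change
So after constraint 4: D(Y) = {5}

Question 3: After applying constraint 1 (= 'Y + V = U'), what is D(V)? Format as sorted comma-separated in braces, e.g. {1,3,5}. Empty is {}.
Answer: {3}

Derivation:
Constraint 1 (Y + V = U) on D(Y)={3,5,7,9} D(V)={3,4,9} D(U)={2,3,4,8}: Y {3,5,7,9}->{5}; V {3,4,9}->{3}; U {2,3,4,8}->{8}
So after constraint 1: D(V) = {3}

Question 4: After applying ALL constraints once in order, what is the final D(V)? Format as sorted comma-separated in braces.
Answer: {3}

Derivation:
Constraint 1 (Y + V = U) on D(Y)={3,5,7,9} D(V)={3,4,9} D(U)={2,3,4,8}: Y {3,5,7,9}->{5}; V {3,4,9}->{3}; U {2,3,4,8}->{8}
Constraint 2 (U != V) on D(U)={8} D(V)={3}: no change
Constraint 3 (V < Y) on D(V)={3} D(Y)={5}: no change
Constraint 4 (U != Y) on D(U)={8} D(Y)={5}: no change
So after all 4 constraints: D(V) = {3}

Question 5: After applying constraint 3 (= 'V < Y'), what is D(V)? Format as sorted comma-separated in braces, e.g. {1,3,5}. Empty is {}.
Constraint 1 (Y + V = U) on D(Y)={3,5,7,9} D(V)={3,4,9} D(U)={2,3,4,8}: Y {3,5,7,9}->{5}; V {3,4,9}->{3}; U {2,3,4,8}->{8}
Constraint 2 (U != V) on D(U)={8} D(V)={3}: no change
Constraint 3 (V < Y) on D(V)={3} D(Y)={5}: no change
So after constraint 3: D(V) = {3}

Answer: {3}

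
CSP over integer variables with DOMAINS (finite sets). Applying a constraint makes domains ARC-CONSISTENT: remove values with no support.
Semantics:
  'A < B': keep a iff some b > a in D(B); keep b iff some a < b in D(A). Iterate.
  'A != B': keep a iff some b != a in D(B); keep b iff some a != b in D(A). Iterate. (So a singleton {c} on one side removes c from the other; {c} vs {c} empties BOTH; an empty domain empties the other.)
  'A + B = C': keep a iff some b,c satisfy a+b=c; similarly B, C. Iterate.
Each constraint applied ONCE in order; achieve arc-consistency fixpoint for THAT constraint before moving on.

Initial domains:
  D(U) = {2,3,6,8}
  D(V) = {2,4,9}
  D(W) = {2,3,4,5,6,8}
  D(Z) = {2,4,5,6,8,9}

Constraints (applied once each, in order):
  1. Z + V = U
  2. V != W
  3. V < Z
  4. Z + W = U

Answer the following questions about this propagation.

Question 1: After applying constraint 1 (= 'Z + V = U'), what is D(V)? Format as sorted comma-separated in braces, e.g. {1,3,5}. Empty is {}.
Answer: {2,4}

Derivation:
Constraint 1 (Z + V = U) on D(Z)={2,4,5,6,8,9} D(V)={2,4,9} D(U)={2,3,6,8}: Z {2,4,5,6,8,9}->{2,4,6}; V {2,4,9}->{2,4}; U {2,3,6,8}->{6,8}
So after constraint 1: D(V) = {2,4}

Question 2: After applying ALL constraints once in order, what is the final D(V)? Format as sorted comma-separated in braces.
Constraint 1 (Z + V = U) on D(Z)={2,4,5,6,8,9} D(V)={2,4,9} D(U)={2,3,6,8}: Z {2,4,5,6,8,9}->{2,4,6}; V {2,4,9}->{2,4}; U {2,3,6,8}->{6,8}
Constraint 2 (V != W) on D(V)={2,4} D(W)={2,3,4,5,6,8}: no change
Constraint 3 (V < Z) on D(V)={2,4} D(Z)={2,4,6}: Z {2,4,6}->{4,6}
Constraint 4 (Z + W = U) on D(Z)={4,6} D(W)={2,3,4,5,6,8} D(U)={6,8}: W {2,3,4,5,6,8}->{2,4}
So after all 4 constraints: D(V) = {2,4}

Answer: {2,4}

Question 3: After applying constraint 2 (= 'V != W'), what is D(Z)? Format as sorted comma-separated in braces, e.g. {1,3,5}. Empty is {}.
Answer: {2,4,6}

Derivation:
Constraint 1 (Z + V = U) on D(Z)={2,4,5,6,8,9} D(V)={2,4,9} D(U)={2,3,6,8}: Z {2,4,5,6,8,9}->{2,4,6}; V {2,4,9}->{2,4}; U {2,3,6,8}->{6,8}
Constraint 2 (V != W) on D(V)={2,4} D(W)={2,3,4,5,6,8}: no change
So after constraint 2: D(Z) = {2,4,6}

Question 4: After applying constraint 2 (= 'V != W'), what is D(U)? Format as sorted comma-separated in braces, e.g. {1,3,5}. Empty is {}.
Answer: {6,8}

Derivation:
Constraint 1 (Z + V = U) on D(Z)={2,4,5,6,8,9} D(V)={2,4,9} D(U)={2,3,6,8}: Z {2,4,5,6,8,9}->{2,4,6}; V {2,4,9}->{2,4}; U {2,3,6,8}->{6,8}
Constraint 2 (V != W) on D(V)={2,4} D(W)={2,3,4,5,6,8}: no change
So after constraint 2: D(U) = {6,8}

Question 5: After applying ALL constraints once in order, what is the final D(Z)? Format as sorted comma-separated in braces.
Constraint 1 (Z + V = U) on D(Z)={2,4,5,6,8,9} D(V)={2,4,9} D(U)={2,3,6,8}: Z {2,4,5,6,8,9}->{2,4,6}; V {2,4,9}->{2,4}; U {2,3,6,8}->{6,8}
Constraint 2 (V != W) on D(V)={2,4} D(W)={2,3,4,5,6,8}: no change
Constraint 3 (V < Z) on D(V)={2,4} D(Z)={2,4,6}: Z {2,4,6}->{4,6}
Constraint 4 (Z + W = U) on D(Z)={4,6} D(W)={2,3,4,5,6,8} D(U)={6,8}: W {2,3,4,5,6,8}->{2,4}
So after all 4 constraints: D(Z) = {4,6}

Answer: {4,6}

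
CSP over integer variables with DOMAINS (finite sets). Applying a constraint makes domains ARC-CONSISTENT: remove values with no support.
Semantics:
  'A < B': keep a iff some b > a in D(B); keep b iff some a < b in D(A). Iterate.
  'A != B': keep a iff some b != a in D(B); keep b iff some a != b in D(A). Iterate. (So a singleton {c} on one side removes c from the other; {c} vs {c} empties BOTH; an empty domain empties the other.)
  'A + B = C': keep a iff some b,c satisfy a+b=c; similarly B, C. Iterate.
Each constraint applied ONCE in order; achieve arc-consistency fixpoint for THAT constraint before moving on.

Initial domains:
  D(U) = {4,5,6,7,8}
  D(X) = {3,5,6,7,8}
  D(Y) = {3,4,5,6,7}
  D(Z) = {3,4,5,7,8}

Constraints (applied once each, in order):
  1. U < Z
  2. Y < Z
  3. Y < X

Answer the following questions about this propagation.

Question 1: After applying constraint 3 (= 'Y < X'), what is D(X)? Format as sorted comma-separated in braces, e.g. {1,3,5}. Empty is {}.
Answer: {5,6,7,8}

Derivation:
Constraint 1 (U < Z) on D(U)={4,5,6,7,8} D(Z)={3,4,5,7,8}: U {4,5,6,7,8}->{4,5,6,7}; Z {3,4,5,7,8}->{5,7,8}
Constraint 2 (Y < Z) on D(Y)={3,4,5,6,7} D(Z)={5,7,8}: no change
Constraint 3 (Y < X) on D(Y)={3,4,5,6,7} D(X)={3,5,6,7,8}: X {3,5,6,7,8}->{5,6,7,8}
So after constraint 3: D(X) = {5,6,7,8}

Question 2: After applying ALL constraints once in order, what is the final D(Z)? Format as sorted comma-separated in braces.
Answer: {5,7,8}

Derivation:
Constraint 1 (U < Z) on D(U)={4,5,6,7,8} D(Z)={3,4,5,7,8}: U {4,5,6,7,8}->{4,5,6,7}; Z {3,4,5,7,8}->{5,7,8}
Constraint 2 (Y < Z) on D(Y)={3,4,5,6,7} D(Z)={5,7,8}: no change
Constraint 3 (Y < X) on D(Y)={3,4,5,6,7} D(X)={3,5,6,7,8}: X {3,5,6,7,8}->{5,6,7,8}
So after all 3 constraints: D(Z) = {5,7,8}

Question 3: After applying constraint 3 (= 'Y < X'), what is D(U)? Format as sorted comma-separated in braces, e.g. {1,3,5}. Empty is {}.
Constraint 1 (U < Z) on D(U)={4,5,6,7,8} D(Z)={3,4,5,7,8}: U {4,5,6,7,8}->{4,5,6,7}; Z {3,4,5,7,8}->{5,7,8}
Constraint 2 (Y < Z) on D(Y)={3,4,5,6,7} D(Z)={5,7,8}: no change
Constraint 3 (Y < X) on D(Y)={3,4,5,6,7} D(X)={3,5,6,7,8}: X {3,5,6,7,8}->{5,6,7,8}
So after constraint 3: D(U) = {4,5,6,7}

Answer: {4,5,6,7}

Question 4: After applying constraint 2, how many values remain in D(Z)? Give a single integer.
Answer: 3

Derivation:
Constraint 1 (U < Z) on D(U)={4,5,6,7,8} D(Z)={3,4,5,7,8}: U {4,5,6,7,8}->{4,5,6,7}; Z {3,4,5,7,8}->{5,7,8}
Constraint 2 (Y < Z) on D(Y)={3,4,5,6,7} D(Z)={5,7,8}: no change
So after constraint 2: D(Z)={5,7,8}, size = 3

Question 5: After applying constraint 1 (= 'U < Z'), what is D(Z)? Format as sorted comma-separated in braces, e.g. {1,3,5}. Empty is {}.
Constraint 1 (U < Z) on D(U)={4,5,6,7,8} D(Z)={3,4,5,7,8}: U {4,5,6,7,8}->{4,5,6,7}; Z {3,4,5,7,8}->{5,7,8}
So after constraint 1: D(Z) = {5,7,8}

Answer: {5,7,8}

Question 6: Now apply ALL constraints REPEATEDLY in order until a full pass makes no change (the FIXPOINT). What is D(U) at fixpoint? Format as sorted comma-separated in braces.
Answer: {4,5,6,7}

Derivation:
pass 0 (initial): D(U)={4,5,6,7,8}
pass 1: U {4,5,6,7,8}->{4,5,6,7}; X {3,5,6,7,8}->{5,6,7,8}; Z {3,4,5,7,8}->{5,7,8}
pass 2: no change
Fixpoint after 2 passes: D(U) = {4,5,6,7}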